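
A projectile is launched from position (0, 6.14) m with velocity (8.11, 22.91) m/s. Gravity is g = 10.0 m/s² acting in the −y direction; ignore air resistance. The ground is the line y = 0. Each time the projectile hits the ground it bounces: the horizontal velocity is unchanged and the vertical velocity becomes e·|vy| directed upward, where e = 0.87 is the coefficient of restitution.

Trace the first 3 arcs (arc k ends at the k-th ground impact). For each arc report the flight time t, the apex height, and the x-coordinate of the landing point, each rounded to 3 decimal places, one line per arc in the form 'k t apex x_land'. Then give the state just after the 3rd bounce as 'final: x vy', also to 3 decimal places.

Arc 1: start y=6.140, vy=22.910 → t=4.836, apex=32.383, x_land=39.219, impact vy=-25.449
  bounce: vy ← 0.87·25.449 = 22.141
Arc 2: start y=0.000, vy=22.141 → t=4.428, apex=24.511, x_land=75.132, impact vy=-22.141
  bounce: vy ← 0.87·22.141 = 19.263
Arc 3: start y=0.000, vy=19.263 → t=3.853, apex=18.552, x_land=106.376, impact vy=-19.263
  bounce: vy ← 0.87·19.263 = 16.758

1 4.836 32.383 39.219
2 4.428 24.511 75.132
3 3.853 18.552 106.376
final: 106.376 16.758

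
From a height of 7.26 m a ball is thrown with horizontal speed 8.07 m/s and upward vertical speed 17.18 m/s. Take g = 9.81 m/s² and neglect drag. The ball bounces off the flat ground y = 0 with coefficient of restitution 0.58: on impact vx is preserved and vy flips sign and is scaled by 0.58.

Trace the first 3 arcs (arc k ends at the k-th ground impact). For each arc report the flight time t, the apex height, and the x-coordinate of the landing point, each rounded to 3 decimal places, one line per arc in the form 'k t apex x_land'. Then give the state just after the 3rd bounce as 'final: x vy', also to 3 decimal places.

1 3.884 22.303 31.341
2 2.474 7.503 51.303
3 1.435 2.524 62.881
final: 62.881 4.081

Arc 1: start y=7.260, vy=17.180 → t=3.884, apex=22.303, x_land=31.341, impact vy=-20.919
  bounce: vy ← 0.58·20.919 = 12.133
Arc 2: start y=0.000, vy=12.133 → t=2.474, apex=7.503, x_land=51.303, impact vy=-12.133
  bounce: vy ← 0.58·12.133 = 7.037
Arc 3: start y=0.000, vy=7.037 → t=1.435, apex=2.524, x_land=62.881, impact vy=-7.037
  bounce: vy ← 0.58·7.037 = 4.081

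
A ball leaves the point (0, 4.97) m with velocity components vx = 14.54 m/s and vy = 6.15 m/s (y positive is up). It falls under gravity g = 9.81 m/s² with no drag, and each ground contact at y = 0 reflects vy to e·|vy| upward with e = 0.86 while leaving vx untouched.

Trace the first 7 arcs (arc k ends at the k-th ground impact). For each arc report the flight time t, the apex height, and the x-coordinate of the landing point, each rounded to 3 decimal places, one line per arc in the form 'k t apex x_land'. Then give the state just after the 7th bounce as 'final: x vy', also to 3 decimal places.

1 1.813 6.898 26.358
2 2.040 5.102 56.015
3 1.754 3.773 81.520
4 1.509 2.791 103.454
5 1.297 2.064 122.318
6 1.116 1.526 138.540
7 0.960 1.129 152.492
final: 152.492 4.048

Arc 1: start y=4.970, vy=6.150 → t=1.813, apex=6.898, x_land=26.358, impact vy=-11.633
  bounce: vy ← 0.86·11.633 = 10.005
Arc 2: start y=0.000, vy=10.005 → t=2.040, apex=5.102, x_land=56.015, impact vy=-10.005
  bounce: vy ← 0.86·10.005 = 8.604
Arc 3: start y=0.000, vy=8.604 → t=1.754, apex=3.773, x_land=81.520, impact vy=-8.604
  bounce: vy ← 0.86·8.604 = 7.399
Arc 4: start y=0.000, vy=7.399 → t=1.509, apex=2.791, x_land=103.454, impact vy=-7.399
  bounce: vy ← 0.86·7.399 = 6.364
Arc 5: start y=0.000, vy=6.364 → t=1.297, apex=2.064, x_land=122.318, impact vy=-6.364
  bounce: vy ← 0.86·6.364 = 5.473
Arc 6: start y=0.000, vy=5.473 → t=1.116, apex=1.526, x_land=138.540, impact vy=-5.473
  bounce: vy ← 0.86·5.473 = 4.706
Arc 7: start y=0.000, vy=4.706 → t=0.960, apex=1.129, x_land=152.492, impact vy=-4.706
  bounce: vy ← 0.86·4.706 = 4.048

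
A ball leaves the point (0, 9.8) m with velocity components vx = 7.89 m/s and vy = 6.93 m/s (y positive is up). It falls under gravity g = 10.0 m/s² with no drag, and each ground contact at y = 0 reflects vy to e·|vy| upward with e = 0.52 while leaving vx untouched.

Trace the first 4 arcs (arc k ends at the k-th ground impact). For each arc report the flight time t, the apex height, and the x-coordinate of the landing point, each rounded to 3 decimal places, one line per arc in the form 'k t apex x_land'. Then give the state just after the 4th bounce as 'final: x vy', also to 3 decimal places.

1 2.255 12.201 17.793
2 1.625 3.299 30.611
3 0.845 0.892 37.277
4 0.439 0.241 40.743
final: 40.743 1.142

Arc 1: start y=9.800, vy=6.930 → t=2.255, apex=12.201, x_land=17.793, impact vy=-15.621
  bounce: vy ← 0.52·15.621 = 8.123
Arc 2: start y=0.000, vy=8.123 → t=1.625, apex=3.299, x_land=30.611, impact vy=-8.123
  bounce: vy ← 0.52·8.123 = 4.224
Arc 3: start y=0.000, vy=4.224 → t=0.845, apex=0.892, x_land=37.277, impact vy=-4.224
  bounce: vy ← 0.52·4.224 = 2.196
Arc 4: start y=0.000, vy=2.196 → t=0.439, apex=0.241, x_land=40.743, impact vy=-2.196
  bounce: vy ← 0.52·2.196 = 1.142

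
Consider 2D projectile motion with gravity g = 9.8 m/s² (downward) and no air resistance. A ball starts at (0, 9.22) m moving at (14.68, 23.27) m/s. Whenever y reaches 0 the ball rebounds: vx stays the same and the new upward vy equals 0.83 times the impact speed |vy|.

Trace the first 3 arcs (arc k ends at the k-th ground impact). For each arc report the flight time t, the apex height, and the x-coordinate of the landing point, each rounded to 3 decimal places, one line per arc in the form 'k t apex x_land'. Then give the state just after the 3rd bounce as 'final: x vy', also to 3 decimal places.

Arc 1: start y=9.220, vy=23.270 → t=5.117, apex=36.847, x_land=75.113, impact vy=-26.874
  bounce: vy ← 0.83·26.874 = 22.305
Arc 2: start y=0.000, vy=22.305 → t=4.552, apex=25.384, x_land=141.938, impact vy=-22.305
  bounce: vy ← 0.83·22.305 = 18.513
Arc 3: start y=0.000, vy=18.513 → t=3.778, apex=17.487, x_land=197.403, impact vy=-18.513
  bounce: vy ← 0.83·18.513 = 15.366

1 5.117 36.847 75.113
2 4.552 25.384 141.938
3 3.778 17.487 197.403
final: 197.403 15.366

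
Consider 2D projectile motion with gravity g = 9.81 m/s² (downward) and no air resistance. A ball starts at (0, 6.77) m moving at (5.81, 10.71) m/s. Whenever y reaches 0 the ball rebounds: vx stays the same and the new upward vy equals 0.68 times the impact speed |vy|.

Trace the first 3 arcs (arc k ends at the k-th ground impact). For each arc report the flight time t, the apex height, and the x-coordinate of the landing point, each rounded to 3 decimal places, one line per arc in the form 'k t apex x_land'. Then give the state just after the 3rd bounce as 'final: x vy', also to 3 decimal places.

1 2.696 12.616 15.661
2 2.181 5.834 28.333
3 1.483 2.698 36.951
final: 36.951 4.947

Arc 1: start y=6.770, vy=10.710 → t=2.696, apex=12.616, x_land=15.661, impact vy=-15.733
  bounce: vy ← 0.68·15.733 = 10.699
Arc 2: start y=0.000, vy=10.699 → t=2.181, apex=5.834, x_land=28.333, impact vy=-10.699
  bounce: vy ← 0.68·10.699 = 7.275
Arc 3: start y=0.000, vy=7.275 → t=1.483, apex=2.698, x_land=36.951, impact vy=-7.275
  bounce: vy ← 0.68·7.275 = 4.947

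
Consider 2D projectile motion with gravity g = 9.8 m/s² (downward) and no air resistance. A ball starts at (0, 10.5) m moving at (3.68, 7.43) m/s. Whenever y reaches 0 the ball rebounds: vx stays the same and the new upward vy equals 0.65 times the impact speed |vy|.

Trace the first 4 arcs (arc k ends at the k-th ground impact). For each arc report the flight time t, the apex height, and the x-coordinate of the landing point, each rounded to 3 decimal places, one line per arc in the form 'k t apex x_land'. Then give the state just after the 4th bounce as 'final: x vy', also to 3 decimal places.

1 2.407 13.317 8.857
2 2.143 5.626 16.743
3 1.393 2.377 21.870
4 0.905 1.004 25.202
final: 25.202 2.884

Arc 1: start y=10.500, vy=7.430 → t=2.407, apex=13.317, x_land=8.857, impact vy=-16.156
  bounce: vy ← 0.65·16.156 = 10.501
Arc 2: start y=0.000, vy=10.501 → t=2.143, apex=5.626, x_land=16.743, impact vy=-10.501
  bounce: vy ← 0.65·10.501 = 6.826
Arc 3: start y=0.000, vy=6.826 → t=1.393, apex=2.377, x_land=21.870, impact vy=-6.826
  bounce: vy ← 0.65·6.826 = 4.437
Arc 4: start y=0.000, vy=4.437 → t=0.905, apex=1.004, x_land=25.202, impact vy=-4.437
  bounce: vy ← 0.65·4.437 = 2.884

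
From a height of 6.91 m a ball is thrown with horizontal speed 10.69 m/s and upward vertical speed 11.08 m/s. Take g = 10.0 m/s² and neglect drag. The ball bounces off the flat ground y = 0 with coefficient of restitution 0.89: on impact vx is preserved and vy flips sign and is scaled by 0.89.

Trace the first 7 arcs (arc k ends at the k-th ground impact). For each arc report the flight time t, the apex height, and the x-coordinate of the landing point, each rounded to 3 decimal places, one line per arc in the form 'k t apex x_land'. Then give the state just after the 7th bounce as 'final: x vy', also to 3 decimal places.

1 2.723 13.048 29.114
2 2.875 10.336 59.853
3 2.559 8.187 87.210
4 2.278 6.485 111.559
5 2.027 5.137 133.229
6 1.804 4.069 152.515
7 1.606 3.223 169.680
final: 169.680 7.145

Arc 1: start y=6.910, vy=11.080 → t=2.723, apex=13.048, x_land=29.114, impact vy=-16.154
  bounce: vy ← 0.89·16.154 = 14.377
Arc 2: start y=0.000, vy=14.377 → t=2.875, apex=10.336, x_land=59.853, impact vy=-14.377
  bounce: vy ← 0.89·14.377 = 12.796
Arc 3: start y=0.000, vy=12.796 → t=2.559, apex=8.187, x_land=87.210, impact vy=-12.796
  bounce: vy ← 0.89·12.796 = 11.388
Arc 4: start y=0.000, vy=11.388 → t=2.278, apex=6.485, x_land=111.559, impact vy=-11.388
  bounce: vy ← 0.89·11.388 = 10.136
Arc 5: start y=0.000, vy=10.136 → t=2.027, apex=5.137, x_land=133.229, impact vy=-10.136
  bounce: vy ← 0.89·10.136 = 9.021
Arc 6: start y=0.000, vy=9.021 → t=1.804, apex=4.069, x_land=152.515, impact vy=-9.021
  bounce: vy ← 0.89·9.021 = 8.028
Arc 7: start y=0.000, vy=8.028 → t=1.606, apex=3.223, x_land=169.680, impact vy=-8.028
  bounce: vy ← 0.89·8.028 = 7.145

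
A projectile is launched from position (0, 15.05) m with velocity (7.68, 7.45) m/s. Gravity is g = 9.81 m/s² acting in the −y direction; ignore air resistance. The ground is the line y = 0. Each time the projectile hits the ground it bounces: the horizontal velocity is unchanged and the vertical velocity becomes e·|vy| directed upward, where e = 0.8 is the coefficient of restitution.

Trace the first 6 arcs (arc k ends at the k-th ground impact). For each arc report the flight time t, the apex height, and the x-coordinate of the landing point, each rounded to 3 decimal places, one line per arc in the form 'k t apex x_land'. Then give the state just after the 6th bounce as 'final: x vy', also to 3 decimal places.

1 2.669 17.879 20.495
2 3.055 11.442 43.955
3 2.444 7.323 62.723
4 1.955 4.687 77.738
5 1.564 3.000 89.750
6 1.251 1.920 99.359
final: 99.359 4.910

Arc 1: start y=15.050, vy=7.450 → t=2.669, apex=17.879, x_land=20.495, impact vy=-18.729
  bounce: vy ← 0.8·18.729 = 14.983
Arc 2: start y=0.000, vy=14.983 → t=3.055, apex=11.442, x_land=43.955, impact vy=-14.983
  bounce: vy ← 0.8·14.983 = 11.987
Arc 3: start y=0.000, vy=11.987 → t=2.444, apex=7.323, x_land=62.723, impact vy=-11.987
  bounce: vy ← 0.8·11.987 = 9.589
Arc 4: start y=0.000, vy=9.589 → t=1.955, apex=4.687, x_land=77.738, impact vy=-9.589
  bounce: vy ← 0.8·9.589 = 7.671
Arc 5: start y=0.000, vy=7.671 → t=1.564, apex=3.000, x_land=89.750, impact vy=-7.671
  bounce: vy ← 0.8·7.671 = 6.137
Arc 6: start y=0.000, vy=6.137 → t=1.251, apex=1.920, x_land=99.359, impact vy=-6.137
  bounce: vy ← 0.8·6.137 = 4.910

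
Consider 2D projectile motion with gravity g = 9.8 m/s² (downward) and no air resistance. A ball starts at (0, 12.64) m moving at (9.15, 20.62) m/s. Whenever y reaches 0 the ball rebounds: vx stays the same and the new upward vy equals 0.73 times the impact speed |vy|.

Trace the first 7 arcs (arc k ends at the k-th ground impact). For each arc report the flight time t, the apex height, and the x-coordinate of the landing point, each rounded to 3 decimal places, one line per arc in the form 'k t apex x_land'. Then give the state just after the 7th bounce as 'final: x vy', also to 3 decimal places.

Arc 1: start y=12.640, vy=20.620 → t=4.751, apex=34.333, x_land=43.473, impact vy=-25.941
  bounce: vy ← 0.73·25.941 = 18.937
Arc 2: start y=0.000, vy=18.937 → t=3.865, apex=18.296, x_land=78.834, impact vy=-18.937
  bounce: vy ← 0.73·18.937 = 13.824
Arc 3: start y=0.000, vy=13.824 → t=2.821, apex=9.750, x_land=104.648, impact vy=-13.824
  bounce: vy ← 0.73·13.824 = 10.091
Arc 4: start y=0.000, vy=10.091 → t=2.059, apex=5.196, x_land=123.492, impact vy=-10.091
  bounce: vy ← 0.73·10.091 = 7.367
Arc 5: start y=0.000, vy=7.367 → t=1.503, apex=2.769, x_land=137.249, impact vy=-7.367
  bounce: vy ← 0.73·7.367 = 5.378
Arc 6: start y=0.000, vy=5.378 → t=1.097, apex=1.476, x_land=147.291, impact vy=-5.378
  bounce: vy ← 0.73·5.378 = 3.926
Arc 7: start y=0.000, vy=3.926 → t=0.801, apex=0.786, x_land=154.622, impact vy=-3.926
  bounce: vy ← 0.73·3.926 = 2.866

1 4.751 34.333 43.473
2 3.865 18.296 78.834
3 2.821 9.750 104.648
4 2.059 5.196 123.492
5 1.503 2.769 137.249
6 1.097 1.476 147.291
7 0.801 0.786 154.622
final: 154.622 2.866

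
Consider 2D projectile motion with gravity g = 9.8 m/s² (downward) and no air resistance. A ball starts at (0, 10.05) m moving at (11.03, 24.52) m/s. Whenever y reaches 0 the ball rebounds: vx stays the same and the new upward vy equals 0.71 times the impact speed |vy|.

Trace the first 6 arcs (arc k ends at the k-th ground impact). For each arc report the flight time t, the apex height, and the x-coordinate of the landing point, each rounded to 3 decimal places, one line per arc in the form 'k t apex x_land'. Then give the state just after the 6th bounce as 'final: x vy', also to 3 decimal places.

Arc 1: start y=10.050, vy=24.520 → t=5.385, apex=40.725, x_land=59.396, impact vy=-28.253
  bounce: vy ← 0.71·28.253 = 20.059
Arc 2: start y=0.000, vy=20.059 → t=4.094, apex=20.529, x_land=104.550, impact vy=-20.059
  bounce: vy ← 0.71·20.059 = 14.242
Arc 3: start y=0.000, vy=14.242 → t=2.907, apex=10.349, x_land=136.610, impact vy=-14.242
  bounce: vy ← 0.71·14.242 = 10.112
Arc 4: start y=0.000, vy=10.112 → t=2.064, apex=5.217, x_land=159.372, impact vy=-10.112
  bounce: vy ← 0.71·10.112 = 7.179
Arc 5: start y=0.000, vy=7.179 → t=1.465, apex=2.630, x_land=175.533, impact vy=-7.179
  bounce: vy ← 0.71·7.179 = 5.097
Arc 6: start y=0.000, vy=5.097 → t=1.040, apex=1.326, x_land=187.007, impact vy=-5.097
  bounce: vy ← 0.71·5.097 = 3.619

1 5.385 40.725 59.396
2 4.094 20.529 104.550
3 2.907 10.349 136.610
4 2.064 5.217 159.372
5 1.465 2.630 175.533
6 1.040 1.326 187.007
final: 187.007 3.619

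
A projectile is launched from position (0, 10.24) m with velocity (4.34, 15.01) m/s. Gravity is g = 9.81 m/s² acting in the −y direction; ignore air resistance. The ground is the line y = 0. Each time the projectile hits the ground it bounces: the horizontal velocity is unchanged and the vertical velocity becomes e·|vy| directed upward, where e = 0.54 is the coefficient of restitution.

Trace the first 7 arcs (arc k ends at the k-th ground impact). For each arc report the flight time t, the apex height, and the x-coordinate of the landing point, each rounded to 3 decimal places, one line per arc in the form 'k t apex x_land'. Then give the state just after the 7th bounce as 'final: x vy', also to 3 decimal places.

1 3.635 21.723 15.774
2 2.273 6.334 25.638
3 1.227 1.847 30.965
4 0.663 0.539 33.841
5 0.358 0.157 35.394
6 0.193 0.046 36.233
7 0.104 0.013 36.686
final: 36.686 0.276

Arc 1: start y=10.240, vy=15.010 → t=3.635, apex=21.723, x_land=15.774, impact vy=-20.645
  bounce: vy ← 0.54·20.645 = 11.148
Arc 2: start y=0.000, vy=11.148 → t=2.273, apex=6.334, x_land=25.638, impact vy=-11.148
  bounce: vy ← 0.54·11.148 = 6.020
Arc 3: start y=0.000, vy=6.020 → t=1.227, apex=1.847, x_land=30.965, impact vy=-6.020
  bounce: vy ← 0.54·6.020 = 3.251
Arc 4: start y=0.000, vy=3.251 → t=0.663, apex=0.539, x_land=33.841, impact vy=-3.251
  bounce: vy ← 0.54·3.251 = 1.755
Arc 5: start y=0.000, vy=1.755 → t=0.358, apex=0.157, x_land=35.394, impact vy=-1.755
  bounce: vy ← 0.54·1.755 = 0.948
Arc 6: start y=0.000, vy=0.948 → t=0.193, apex=0.046, x_land=36.233, impact vy=-0.948
  bounce: vy ← 0.54·0.948 = 0.512
Arc 7: start y=0.000, vy=0.512 → t=0.104, apex=0.013, x_land=36.686, impact vy=-0.512
  bounce: vy ← 0.54·0.512 = 0.276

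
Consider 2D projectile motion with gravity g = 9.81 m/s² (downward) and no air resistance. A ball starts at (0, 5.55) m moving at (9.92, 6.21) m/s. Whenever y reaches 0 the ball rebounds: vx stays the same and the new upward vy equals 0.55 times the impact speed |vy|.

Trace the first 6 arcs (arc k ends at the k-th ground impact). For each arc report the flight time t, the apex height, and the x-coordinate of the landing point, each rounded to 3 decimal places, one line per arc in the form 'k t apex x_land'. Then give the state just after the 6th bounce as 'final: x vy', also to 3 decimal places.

1 1.871 7.516 18.559
2 1.362 2.273 32.066
3 0.749 0.688 39.495
4 0.412 0.208 43.581
5 0.227 0.063 45.828
6 0.125 0.019 47.064
final: 47.064 0.336

Arc 1: start y=5.550, vy=6.210 → t=1.871, apex=7.516, x_land=18.559, impact vy=-12.143
  bounce: vy ← 0.55·12.143 = 6.679
Arc 2: start y=0.000, vy=6.679 → t=1.362, apex=2.273, x_land=32.066, impact vy=-6.679
  bounce: vy ← 0.55·6.679 = 3.673
Arc 3: start y=0.000, vy=3.673 → t=0.749, apex=0.688, x_land=39.495, impact vy=-3.673
  bounce: vy ← 0.55·3.673 = 2.020
Arc 4: start y=0.000, vy=2.020 → t=0.412, apex=0.208, x_land=43.581, impact vy=-2.020
  bounce: vy ← 0.55·2.020 = 1.111
Arc 5: start y=0.000, vy=1.111 → t=0.227, apex=0.063, x_land=45.828, impact vy=-1.111
  bounce: vy ← 0.55·1.111 = 0.611
Arc 6: start y=0.000, vy=0.611 → t=0.125, apex=0.019, x_land=47.064, impact vy=-0.611
  bounce: vy ← 0.55·0.611 = 0.336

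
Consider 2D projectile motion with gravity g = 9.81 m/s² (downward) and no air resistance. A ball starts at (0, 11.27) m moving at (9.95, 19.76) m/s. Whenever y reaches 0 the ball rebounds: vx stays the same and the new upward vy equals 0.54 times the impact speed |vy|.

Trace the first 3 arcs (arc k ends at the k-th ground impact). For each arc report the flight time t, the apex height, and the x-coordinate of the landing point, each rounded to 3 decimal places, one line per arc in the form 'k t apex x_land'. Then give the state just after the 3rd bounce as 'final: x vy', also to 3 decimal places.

1 4.535 31.171 45.125
2 2.723 9.089 72.215
3 1.470 2.650 86.843
final: 86.843 3.894

Arc 1: start y=11.270, vy=19.760 → t=4.535, apex=31.171, x_land=45.125, impact vy=-24.730
  bounce: vy ← 0.54·24.730 = 13.354
Arc 2: start y=0.000, vy=13.354 → t=2.723, apex=9.089, x_land=72.215, impact vy=-13.354
  bounce: vy ← 0.54·13.354 = 7.211
Arc 3: start y=0.000, vy=7.211 → t=1.470, apex=2.650, x_land=86.843, impact vy=-7.211
  bounce: vy ← 0.54·7.211 = 3.894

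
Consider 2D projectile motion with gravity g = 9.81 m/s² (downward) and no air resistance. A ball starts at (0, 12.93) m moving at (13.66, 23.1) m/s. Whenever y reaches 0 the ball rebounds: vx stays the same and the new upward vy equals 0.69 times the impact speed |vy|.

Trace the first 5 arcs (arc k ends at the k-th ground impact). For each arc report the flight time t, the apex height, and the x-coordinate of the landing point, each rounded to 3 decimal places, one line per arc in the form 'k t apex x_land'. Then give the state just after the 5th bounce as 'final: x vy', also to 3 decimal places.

1 5.215 40.127 71.236
2 3.947 19.105 125.154
3 2.724 9.096 162.357
4 1.879 4.330 188.027
5 1.297 2.062 205.740
final: 205.740 4.388

Arc 1: start y=12.930, vy=23.100 → t=5.215, apex=40.127, x_land=71.236, impact vy=-28.059
  bounce: vy ← 0.69·28.059 = 19.361
Arc 2: start y=0.000, vy=19.361 → t=3.947, apex=19.105, x_land=125.154, impact vy=-19.361
  bounce: vy ← 0.69·19.361 = 13.359
Arc 3: start y=0.000, vy=13.359 → t=2.724, apex=9.096, x_land=162.357, impact vy=-13.359
  bounce: vy ← 0.69·13.359 = 9.218
Arc 4: start y=0.000, vy=9.218 → t=1.879, apex=4.330, x_land=188.027, impact vy=-9.218
  bounce: vy ← 0.69·9.218 = 6.360
Arc 5: start y=0.000, vy=6.360 → t=1.297, apex=2.062, x_land=205.740, impact vy=-6.360
  bounce: vy ← 0.69·6.360 = 4.388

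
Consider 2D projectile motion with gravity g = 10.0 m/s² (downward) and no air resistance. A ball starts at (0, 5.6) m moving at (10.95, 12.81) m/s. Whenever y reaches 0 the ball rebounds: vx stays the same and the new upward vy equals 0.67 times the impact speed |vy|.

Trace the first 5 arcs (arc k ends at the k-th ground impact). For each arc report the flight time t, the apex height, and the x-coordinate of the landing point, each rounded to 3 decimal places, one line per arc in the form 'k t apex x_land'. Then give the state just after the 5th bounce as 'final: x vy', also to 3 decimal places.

1 2.943 13.805 32.222
2 2.227 6.197 56.602
3 1.492 2.782 72.938
4 1.000 1.249 83.882
5 0.670 0.561 91.215
final: 91.215 2.243

Arc 1: start y=5.600, vy=12.810 → t=2.943, apex=13.805, x_land=32.222, impact vy=-16.616
  bounce: vy ← 0.67·16.616 = 11.133
Arc 2: start y=0.000, vy=11.133 → t=2.227, apex=6.197, x_land=56.602, impact vy=-11.133
  bounce: vy ← 0.67·11.133 = 7.459
Arc 3: start y=0.000, vy=7.459 → t=1.492, apex=2.782, x_land=72.938, impact vy=-7.459
  bounce: vy ← 0.67·7.459 = 4.998
Arc 4: start y=0.000, vy=4.998 → t=1.000, apex=1.249, x_land=83.882, impact vy=-4.998
  bounce: vy ← 0.67·4.998 = 3.348
Arc 5: start y=0.000, vy=3.348 → t=0.670, apex=0.561, x_land=91.215, impact vy=-3.348
  bounce: vy ← 0.67·3.348 = 2.243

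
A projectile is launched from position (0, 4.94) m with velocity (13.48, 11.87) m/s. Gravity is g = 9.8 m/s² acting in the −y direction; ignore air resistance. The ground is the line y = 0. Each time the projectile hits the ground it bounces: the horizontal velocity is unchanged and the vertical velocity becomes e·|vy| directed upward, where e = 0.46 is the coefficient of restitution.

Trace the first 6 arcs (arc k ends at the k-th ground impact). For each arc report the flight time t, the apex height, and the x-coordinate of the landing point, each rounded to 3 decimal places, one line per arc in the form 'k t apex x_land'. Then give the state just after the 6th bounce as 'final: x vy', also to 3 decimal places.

1 2.785 12.129 37.535
2 1.447 2.566 57.046
3 0.666 0.543 66.022
4 0.306 0.115 70.150
5 0.141 0.024 72.049
6 0.065 0.005 72.923
final: 72.923 0.146

Arc 1: start y=4.940, vy=11.870 → t=2.785, apex=12.129, x_land=37.535, impact vy=-15.418
  bounce: vy ← 0.46·15.418 = 7.092
Arc 2: start y=0.000, vy=7.092 → t=1.447, apex=2.566, x_land=57.046, impact vy=-7.092
  bounce: vy ← 0.46·7.092 = 3.262
Arc 3: start y=0.000, vy=3.262 → t=0.666, apex=0.543, x_land=66.022, impact vy=-3.262
  bounce: vy ← 0.46·3.262 = 1.501
Arc 4: start y=0.000, vy=1.501 → t=0.306, apex=0.115, x_land=70.150, impact vy=-1.501
  bounce: vy ← 0.46·1.501 = 0.690
Arc 5: start y=0.000, vy=0.690 → t=0.141, apex=0.024, x_land=72.049, impact vy=-0.690
  bounce: vy ← 0.46·0.690 = 0.318
Arc 6: start y=0.000, vy=0.318 → t=0.065, apex=0.005, x_land=72.923, impact vy=-0.318
  bounce: vy ← 0.46·0.318 = 0.146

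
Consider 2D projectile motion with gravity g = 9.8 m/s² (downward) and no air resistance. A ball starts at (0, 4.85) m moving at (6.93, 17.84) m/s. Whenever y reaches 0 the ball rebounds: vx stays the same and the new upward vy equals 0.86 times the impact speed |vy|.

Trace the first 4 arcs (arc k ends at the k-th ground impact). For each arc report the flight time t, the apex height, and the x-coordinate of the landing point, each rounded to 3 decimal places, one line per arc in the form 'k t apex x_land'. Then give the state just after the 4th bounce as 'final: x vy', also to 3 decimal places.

Arc 1: start y=4.850, vy=17.840 → t=3.895, apex=21.088, x_land=26.992, impact vy=-20.330
  bounce: vy ← 0.86·20.330 = 17.484
Arc 2: start y=0.000, vy=17.484 → t=3.568, apex=15.597, x_land=51.720, impact vy=-17.484
  bounce: vy ← 0.86·17.484 = 15.036
Arc 3: start y=0.000, vy=15.036 → t=3.069, apex=11.535, x_land=72.985, impact vy=-15.036
  bounce: vy ← 0.86·15.036 = 12.931
Arc 4: start y=0.000, vy=12.931 → t=2.639, apex=8.532, x_land=91.274, impact vy=-12.931
  bounce: vy ← 0.86·12.931 = 11.121

1 3.895 21.088 26.992
2 3.568 15.597 51.720
3 3.069 11.535 72.985
4 2.639 8.532 91.274
final: 91.274 11.121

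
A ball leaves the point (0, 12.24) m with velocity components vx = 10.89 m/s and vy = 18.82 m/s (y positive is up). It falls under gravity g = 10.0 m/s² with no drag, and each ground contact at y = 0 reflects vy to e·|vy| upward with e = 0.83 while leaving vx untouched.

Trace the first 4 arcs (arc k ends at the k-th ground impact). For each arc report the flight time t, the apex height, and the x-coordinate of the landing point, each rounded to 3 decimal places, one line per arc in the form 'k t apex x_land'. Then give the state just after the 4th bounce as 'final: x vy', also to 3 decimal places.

1 4.329 29.950 47.148
2 4.063 20.632 91.391
3 3.372 14.214 128.113
4 2.799 9.792 158.592
final: 158.592 11.615

Arc 1: start y=12.240, vy=18.820 → t=4.329, apex=29.950, x_land=47.148, impact vy=-24.474
  bounce: vy ← 0.83·24.474 = 20.314
Arc 2: start y=0.000, vy=20.314 → t=4.063, apex=20.632, x_land=91.391, impact vy=-20.314
  bounce: vy ← 0.83·20.314 = 16.860
Arc 3: start y=0.000, vy=16.860 → t=3.372, apex=14.214, x_land=128.113, impact vy=-16.860
  bounce: vy ← 0.83·16.860 = 13.994
Arc 4: start y=0.000, vy=13.994 → t=2.799, apex=9.792, x_land=158.592, impact vy=-13.994
  bounce: vy ← 0.83·13.994 = 11.615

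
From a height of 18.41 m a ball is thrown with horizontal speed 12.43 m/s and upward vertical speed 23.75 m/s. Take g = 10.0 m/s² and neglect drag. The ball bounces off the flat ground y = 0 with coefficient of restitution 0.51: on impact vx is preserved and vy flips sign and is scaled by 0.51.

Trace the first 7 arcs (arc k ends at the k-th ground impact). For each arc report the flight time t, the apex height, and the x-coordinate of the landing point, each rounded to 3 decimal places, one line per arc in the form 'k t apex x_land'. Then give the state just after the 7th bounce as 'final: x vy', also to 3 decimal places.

1 5.428 46.613 67.474
2 3.114 12.124 106.185
3 1.588 3.153 125.928
4 0.810 0.820 135.997
5 0.413 0.213 141.132
6 0.211 0.055 143.751
7 0.107 0.014 145.087
final: 145.087 0.274

Arc 1: start y=18.410, vy=23.750 → t=5.428, apex=46.613, x_land=67.474, impact vy=-30.533
  bounce: vy ← 0.51·30.533 = 15.572
Arc 2: start y=0.000, vy=15.572 → t=3.114, apex=12.124, x_land=106.185, impact vy=-15.572
  bounce: vy ← 0.51·15.572 = 7.942
Arc 3: start y=0.000, vy=7.942 → t=1.588, apex=3.153, x_land=125.928, impact vy=-7.942
  bounce: vy ← 0.51·7.942 = 4.050
Arc 4: start y=0.000, vy=4.050 → t=0.810, apex=0.820, x_land=135.997, impact vy=-4.050
  bounce: vy ← 0.51·4.050 = 2.066
Arc 5: start y=0.000, vy=2.066 → t=0.413, apex=0.213, x_land=141.132, impact vy=-2.066
  bounce: vy ← 0.51·2.066 = 1.053
Arc 6: start y=0.000, vy=1.053 → t=0.211, apex=0.055, x_land=143.751, impact vy=-1.053
  bounce: vy ← 0.51·1.053 = 0.537
Arc 7: start y=0.000, vy=0.537 → t=0.107, apex=0.014, x_land=145.087, impact vy=-0.537
  bounce: vy ← 0.51·0.537 = 0.274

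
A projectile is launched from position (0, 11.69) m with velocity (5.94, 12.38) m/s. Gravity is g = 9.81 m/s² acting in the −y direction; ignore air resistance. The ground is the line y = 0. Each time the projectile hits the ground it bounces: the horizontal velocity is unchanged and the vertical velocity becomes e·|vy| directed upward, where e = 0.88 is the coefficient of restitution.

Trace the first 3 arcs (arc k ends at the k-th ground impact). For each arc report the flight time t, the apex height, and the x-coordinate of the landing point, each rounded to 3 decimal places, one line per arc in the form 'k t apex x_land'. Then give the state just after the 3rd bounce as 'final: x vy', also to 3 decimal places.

Arc 1: start y=11.690, vy=12.380 → t=3.256, apex=19.502, x_land=19.340, impact vy=-19.561
  bounce: vy ← 0.88·19.561 = 17.213
Arc 2: start y=0.000, vy=17.213 → t=3.509, apex=15.102, x_land=40.186, impact vy=-17.213
  bounce: vy ← 0.88·17.213 = 15.148
Arc 3: start y=0.000, vy=15.148 → t=3.088, apex=11.695, x_land=58.530, impact vy=-15.148
  bounce: vy ← 0.88·15.148 = 13.330

1 3.256 19.502 19.340
2 3.509 15.102 40.186
3 3.088 11.695 58.530
final: 58.530 13.330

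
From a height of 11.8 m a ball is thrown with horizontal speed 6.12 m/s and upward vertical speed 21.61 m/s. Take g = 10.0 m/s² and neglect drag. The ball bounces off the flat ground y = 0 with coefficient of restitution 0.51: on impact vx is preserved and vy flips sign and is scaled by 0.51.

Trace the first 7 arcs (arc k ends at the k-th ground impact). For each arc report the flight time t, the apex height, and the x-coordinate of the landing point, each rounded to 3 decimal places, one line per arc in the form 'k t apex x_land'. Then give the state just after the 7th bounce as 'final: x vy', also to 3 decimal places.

Arc 1: start y=11.800, vy=21.610 → t=4.812, apex=35.150, x_land=29.452, impact vy=-26.514
  bounce: vy ← 0.51·26.514 = 13.522
Arc 2: start y=0.000, vy=13.522 → t=2.704, apex=9.142, x_land=46.003, impact vy=-13.522
  bounce: vy ← 0.51·13.522 = 6.896
Arc 3: start y=0.000, vy=6.896 → t=1.379, apex=2.378, x_land=54.444, impact vy=-6.896
  bounce: vy ← 0.51·6.896 = 3.517
Arc 4: start y=0.000, vy=3.517 → t=0.703, apex=0.619, x_land=58.749, impact vy=-3.517
  bounce: vy ← 0.51·3.517 = 1.794
Arc 5: start y=0.000, vy=1.794 → t=0.359, apex=0.161, x_land=60.945, impact vy=-1.794
  bounce: vy ← 0.51·1.794 = 0.915
Arc 6: start y=0.000, vy=0.915 → t=0.183, apex=0.042, x_land=62.064, impact vy=-0.915
  bounce: vy ← 0.51·0.915 = 0.467
Arc 7: start y=0.000, vy=0.467 → t=0.093, apex=0.011, x_land=62.635, impact vy=-0.467
  bounce: vy ← 0.51·0.467 = 0.238

1 4.812 35.150 29.452
2 2.704 9.142 46.003
3 1.379 2.378 54.444
4 0.703 0.619 58.749
5 0.359 0.161 60.945
6 0.183 0.042 62.064
7 0.093 0.011 62.635
final: 62.635 0.238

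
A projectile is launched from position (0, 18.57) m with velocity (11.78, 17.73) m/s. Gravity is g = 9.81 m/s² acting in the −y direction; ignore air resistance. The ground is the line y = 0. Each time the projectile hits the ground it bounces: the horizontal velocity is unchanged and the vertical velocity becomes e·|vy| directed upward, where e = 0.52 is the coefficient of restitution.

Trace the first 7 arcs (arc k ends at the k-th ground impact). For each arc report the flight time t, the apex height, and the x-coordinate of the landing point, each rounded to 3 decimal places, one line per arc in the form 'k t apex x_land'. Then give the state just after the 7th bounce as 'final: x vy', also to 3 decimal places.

Arc 1: start y=18.570, vy=17.730 → t=4.463, apex=34.592, x_land=52.574, impact vy=-26.052
  bounce: vy ← 0.52·26.052 = 13.547
Arc 2: start y=0.000, vy=13.547 → t=2.762, apex=9.354, x_land=85.109, impact vy=-13.547
  bounce: vy ← 0.52·13.547 = 7.044
Arc 3: start y=0.000, vy=7.044 → t=1.436, apex=2.529, x_land=102.027, impact vy=-7.044
  bounce: vy ← 0.52·7.044 = 3.663
Arc 4: start y=0.000, vy=3.663 → t=0.747, apex=0.684, x_land=110.824, impact vy=-3.663
  bounce: vy ← 0.52·3.663 = 1.905
Arc 5: start y=0.000, vy=1.905 → t=0.388, apex=0.185, x_land=115.399, impact vy=-1.905
  bounce: vy ← 0.52·1.905 = 0.990
Arc 6: start y=0.000, vy=0.990 → t=0.202, apex=0.050, x_land=117.778, impact vy=-0.990
  bounce: vy ← 0.52·0.990 = 0.515
Arc 7: start y=0.000, vy=0.515 → t=0.105, apex=0.014, x_land=119.015, impact vy=-0.515
  bounce: vy ← 0.52·0.515 = 0.268

1 4.463 34.592 52.574
2 2.762 9.354 85.109
3 1.436 2.529 102.027
4 0.747 0.684 110.824
5 0.388 0.185 115.399
6 0.202 0.050 117.778
7 0.105 0.014 119.015
final: 119.015 0.268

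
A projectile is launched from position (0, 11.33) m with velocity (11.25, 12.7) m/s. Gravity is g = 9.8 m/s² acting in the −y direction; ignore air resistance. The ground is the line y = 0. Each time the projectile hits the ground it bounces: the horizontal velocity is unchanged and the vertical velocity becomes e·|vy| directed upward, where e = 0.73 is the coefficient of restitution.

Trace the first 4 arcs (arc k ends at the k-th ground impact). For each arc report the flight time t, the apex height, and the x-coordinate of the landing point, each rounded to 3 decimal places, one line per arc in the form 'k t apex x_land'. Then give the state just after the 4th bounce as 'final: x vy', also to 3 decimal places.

1 3.294 19.559 37.056
2 2.917 10.423 69.871
3 2.129 5.554 93.827
4 1.554 2.960 111.314
final: 111.314 5.560

Arc 1: start y=11.330, vy=12.700 → t=3.294, apex=19.559, x_land=37.056, impact vy=-19.580
  bounce: vy ← 0.73·19.580 = 14.293
Arc 2: start y=0.000, vy=14.293 → t=2.917, apex=10.423, x_land=69.871, impact vy=-14.293
  bounce: vy ← 0.73·14.293 = 10.434
Arc 3: start y=0.000, vy=10.434 → t=2.129, apex=5.554, x_land=93.827, impact vy=-10.434
  bounce: vy ← 0.73·10.434 = 7.617
Arc 4: start y=0.000, vy=7.617 → t=1.554, apex=2.960, x_land=111.314, impact vy=-7.617
  bounce: vy ← 0.73·7.617 = 5.560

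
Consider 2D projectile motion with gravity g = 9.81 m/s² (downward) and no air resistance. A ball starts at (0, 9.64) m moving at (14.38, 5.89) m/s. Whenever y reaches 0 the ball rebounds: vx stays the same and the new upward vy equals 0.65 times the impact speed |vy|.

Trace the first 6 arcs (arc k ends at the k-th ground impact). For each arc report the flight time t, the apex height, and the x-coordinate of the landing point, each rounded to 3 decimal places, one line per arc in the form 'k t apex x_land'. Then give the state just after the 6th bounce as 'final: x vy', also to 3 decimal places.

1 2.125 11.408 30.564
2 1.983 4.820 59.074
3 1.289 2.036 77.605
4 0.838 0.860 89.651
5 0.544 0.364 97.480
6 0.354 0.154 102.569
final: 102.569 1.128

Arc 1: start y=9.640, vy=5.890 → t=2.125, apex=11.408, x_land=30.564, impact vy=-14.961
  bounce: vy ← 0.65·14.961 = 9.725
Arc 2: start y=0.000, vy=9.725 → t=1.983, apex=4.820, x_land=59.074, impact vy=-9.725
  bounce: vy ← 0.65·9.725 = 6.321
Arc 3: start y=0.000, vy=6.321 → t=1.289, apex=2.036, x_land=77.605, impact vy=-6.321
  bounce: vy ← 0.65·6.321 = 4.109
Arc 4: start y=0.000, vy=4.109 → t=0.838, apex=0.860, x_land=89.651, impact vy=-4.109
  bounce: vy ← 0.65·4.109 = 2.671
Arc 5: start y=0.000, vy=2.671 → t=0.544, apex=0.364, x_land=97.480, impact vy=-2.671
  bounce: vy ← 0.65·2.671 = 1.736
Arc 6: start y=0.000, vy=1.736 → t=0.354, apex=0.154, x_land=102.569, impact vy=-1.736
  bounce: vy ← 0.65·1.736 = 1.128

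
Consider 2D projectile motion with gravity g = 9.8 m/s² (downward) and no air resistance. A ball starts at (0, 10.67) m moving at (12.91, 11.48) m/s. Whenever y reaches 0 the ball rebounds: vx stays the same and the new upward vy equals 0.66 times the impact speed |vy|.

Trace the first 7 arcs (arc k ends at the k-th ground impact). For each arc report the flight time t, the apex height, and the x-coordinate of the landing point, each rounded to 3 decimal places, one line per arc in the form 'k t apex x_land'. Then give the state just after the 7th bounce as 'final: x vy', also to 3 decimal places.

1 3.056 17.394 39.447
2 2.487 7.577 71.554
3 1.641 3.300 92.745
4 1.083 1.438 106.731
5 0.715 0.626 115.961
6 0.472 0.273 122.053
7 0.311 0.119 126.074
final: 126.074 1.007

Arc 1: start y=10.670, vy=11.480 → t=3.056, apex=17.394, x_land=39.447, impact vy=-18.464
  bounce: vy ← 0.66·18.464 = 12.186
Arc 2: start y=0.000, vy=12.186 → t=2.487, apex=7.577, x_land=71.554, impact vy=-12.186
  bounce: vy ← 0.66·12.186 = 8.043
Arc 3: start y=0.000, vy=8.043 → t=1.641, apex=3.300, x_land=92.745, impact vy=-8.043
  bounce: vy ← 0.66·8.043 = 5.308
Arc 4: start y=0.000, vy=5.308 → t=1.083, apex=1.438, x_land=106.731, impact vy=-5.308
  bounce: vy ← 0.66·5.308 = 3.504
Arc 5: start y=0.000, vy=3.504 → t=0.715, apex=0.626, x_land=115.961, impact vy=-3.504
  bounce: vy ← 0.66·3.504 = 2.312
Arc 6: start y=0.000, vy=2.312 → t=0.472, apex=0.273, x_land=122.053, impact vy=-2.312
  bounce: vy ← 0.66·2.312 = 1.526
Arc 7: start y=0.000, vy=1.526 → t=0.311, apex=0.119, x_land=126.074, impact vy=-1.526
  bounce: vy ← 0.66·1.526 = 1.007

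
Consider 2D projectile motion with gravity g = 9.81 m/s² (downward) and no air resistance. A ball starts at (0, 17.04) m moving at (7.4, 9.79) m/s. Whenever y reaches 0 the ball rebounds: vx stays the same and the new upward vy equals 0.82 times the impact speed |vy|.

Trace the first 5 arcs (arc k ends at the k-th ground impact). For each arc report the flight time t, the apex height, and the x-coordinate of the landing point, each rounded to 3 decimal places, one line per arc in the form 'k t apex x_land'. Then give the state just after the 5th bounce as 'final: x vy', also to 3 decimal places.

1 3.112 21.925 23.030
2 3.467 14.742 48.688
3 2.843 9.913 69.728
4 2.331 6.665 86.981
5 1.912 4.482 101.128
final: 101.128 7.689

Arc 1: start y=17.040, vy=9.790 → t=3.112, apex=21.925, x_land=23.030, impact vy=-20.741
  bounce: vy ← 0.82·20.741 = 17.007
Arc 2: start y=0.000, vy=17.007 → t=3.467, apex=14.742, x_land=48.688, impact vy=-17.007
  bounce: vy ← 0.82·17.007 = 13.946
Arc 3: start y=0.000, vy=13.946 → t=2.843, apex=9.913, x_land=69.728, impact vy=-13.946
  bounce: vy ← 0.82·13.946 = 11.436
Arc 4: start y=0.000, vy=11.436 → t=2.331, apex=6.665, x_land=86.981, impact vy=-11.436
  bounce: vy ← 0.82·11.436 = 9.377
Arc 5: start y=0.000, vy=9.377 → t=1.912, apex=4.482, x_land=101.128, impact vy=-9.377
  bounce: vy ← 0.82·9.377 = 7.689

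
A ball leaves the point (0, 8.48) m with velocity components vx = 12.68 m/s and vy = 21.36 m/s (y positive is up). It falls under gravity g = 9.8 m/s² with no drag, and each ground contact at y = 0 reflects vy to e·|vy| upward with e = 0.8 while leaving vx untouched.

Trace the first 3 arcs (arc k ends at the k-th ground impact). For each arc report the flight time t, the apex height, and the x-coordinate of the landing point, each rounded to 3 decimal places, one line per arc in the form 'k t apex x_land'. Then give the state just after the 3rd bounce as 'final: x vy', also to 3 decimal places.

1 4.725 31.758 59.918
2 4.073 20.325 111.568
3 3.259 13.008 152.888
final: 152.888 12.774

Arc 1: start y=8.480, vy=21.360 → t=4.725, apex=31.758, x_land=59.918, impact vy=-24.949
  bounce: vy ← 0.8·24.949 = 19.959
Arc 2: start y=0.000, vy=19.959 → t=4.073, apex=20.325, x_land=111.568, impact vy=-19.959
  bounce: vy ← 0.8·19.959 = 15.967
Arc 3: start y=0.000, vy=15.967 → t=3.259, apex=13.008, x_land=152.888, impact vy=-15.967
  bounce: vy ← 0.8·15.967 = 12.774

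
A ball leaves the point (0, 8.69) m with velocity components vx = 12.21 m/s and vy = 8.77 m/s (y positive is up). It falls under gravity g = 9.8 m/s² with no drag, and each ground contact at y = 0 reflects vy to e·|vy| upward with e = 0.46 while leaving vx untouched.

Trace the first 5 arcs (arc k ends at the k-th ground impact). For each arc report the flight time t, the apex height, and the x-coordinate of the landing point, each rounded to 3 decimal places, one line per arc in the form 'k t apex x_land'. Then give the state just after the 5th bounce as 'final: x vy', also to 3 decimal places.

1 2.499 12.614 30.517
2 1.476 2.669 48.541
3 0.679 0.565 56.831
4 0.312 0.120 60.645
5 0.144 0.025 62.399
final: 62.399 0.324

Arc 1: start y=8.690, vy=8.770 → t=2.499, apex=12.614, x_land=30.517, impact vy=-15.724
  bounce: vy ← 0.46·15.724 = 7.233
Arc 2: start y=0.000, vy=7.233 → t=1.476, apex=2.669, x_land=48.541, impact vy=-7.233
  bounce: vy ← 0.46·7.233 = 3.327
Arc 3: start y=0.000, vy=3.327 → t=0.679, apex=0.565, x_land=56.831, impact vy=-3.327
  bounce: vy ← 0.46·3.327 = 1.530
Arc 4: start y=0.000, vy=1.530 → t=0.312, apex=0.120, x_land=60.645, impact vy=-1.530
  bounce: vy ← 0.46·1.530 = 0.704
Arc 5: start y=0.000, vy=0.704 → t=0.144, apex=0.025, x_land=62.399, impact vy=-0.704
  bounce: vy ← 0.46·0.704 = 0.324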